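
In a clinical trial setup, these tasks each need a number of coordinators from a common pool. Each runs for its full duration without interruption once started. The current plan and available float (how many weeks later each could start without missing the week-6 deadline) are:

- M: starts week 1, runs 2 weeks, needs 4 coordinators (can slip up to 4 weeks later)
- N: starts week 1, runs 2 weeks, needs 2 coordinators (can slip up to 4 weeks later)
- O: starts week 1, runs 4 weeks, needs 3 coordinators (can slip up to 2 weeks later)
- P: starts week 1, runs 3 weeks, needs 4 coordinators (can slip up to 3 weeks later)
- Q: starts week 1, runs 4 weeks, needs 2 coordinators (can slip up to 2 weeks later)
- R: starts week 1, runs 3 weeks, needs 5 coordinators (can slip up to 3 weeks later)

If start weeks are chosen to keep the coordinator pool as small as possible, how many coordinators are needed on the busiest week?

Early-start (M@1, N@1, O@1, P@1, Q@1, R@1) gives peak 20: w1:20  w2:20  w3:14  w4:5  w5:0  w6:0.
Shift O→3, Q→3, R→4.
Schedule M@1, N@1, O@3, P@1, Q@3, R@4: w1:10  w2:10  w3:9  w4:10  w5:10  w6:10 — peak 10.
Total coordinator-weeks = 59 over 6 weeks ⇒ peak ≥ ⌈59/6⌉ = 10, so 10 is optimal.

10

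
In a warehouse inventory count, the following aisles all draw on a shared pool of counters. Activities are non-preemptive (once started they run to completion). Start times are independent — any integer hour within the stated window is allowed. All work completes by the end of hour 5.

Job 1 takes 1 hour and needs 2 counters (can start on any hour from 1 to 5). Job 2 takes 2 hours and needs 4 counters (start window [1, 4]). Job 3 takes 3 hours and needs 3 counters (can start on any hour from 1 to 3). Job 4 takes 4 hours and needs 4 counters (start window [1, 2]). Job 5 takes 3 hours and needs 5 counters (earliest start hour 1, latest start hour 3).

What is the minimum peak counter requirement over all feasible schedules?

Early-start (Job 1@1, Job 2@1, Job 3@1, Job 4@1, Job 5@1) gives peak 18: h1:18  h2:16  h3:12  h4:4  h5:0.
Shift Job 4→2, Job 5→3.
Schedule Job 1@1, Job 2@1, Job 3@1, Job 4@2, Job 5@3: h1:9  h2:11  h3:12  h4:9  h5:9 — peak 12.

12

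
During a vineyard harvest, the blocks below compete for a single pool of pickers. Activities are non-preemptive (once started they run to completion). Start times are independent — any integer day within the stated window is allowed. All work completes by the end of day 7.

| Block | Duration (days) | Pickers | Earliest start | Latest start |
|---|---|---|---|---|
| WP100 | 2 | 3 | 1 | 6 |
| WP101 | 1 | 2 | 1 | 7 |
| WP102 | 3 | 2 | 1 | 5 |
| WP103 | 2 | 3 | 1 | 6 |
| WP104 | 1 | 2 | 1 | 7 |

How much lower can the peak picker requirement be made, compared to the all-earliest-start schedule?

Early-start peak: d1:12  d2:8  d3:2  d4:0  d5:0  d6:0  d7:0 ⇒ 12.
Leveled (WP100@1, WP101@3, WP102@3, WP103@6, WP104@4): d1:3  d2:3  d3:4  d4:4  d5:2  d6:3  d7:3 ⇒ 4.
Reduction 12 − 4 = 8.

8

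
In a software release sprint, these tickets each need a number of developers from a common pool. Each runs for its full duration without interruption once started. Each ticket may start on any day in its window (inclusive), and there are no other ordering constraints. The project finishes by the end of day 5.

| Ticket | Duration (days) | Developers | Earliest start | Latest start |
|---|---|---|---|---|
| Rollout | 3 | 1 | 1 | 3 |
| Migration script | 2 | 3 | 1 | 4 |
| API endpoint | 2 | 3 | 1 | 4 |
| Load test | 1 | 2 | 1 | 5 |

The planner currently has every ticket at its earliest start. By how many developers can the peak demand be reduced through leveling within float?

5

Early-start peak: d1:9  d2:7  d3:1  d4:0  d5:0 ⇒ 9.
Leveled (Rollout@1, Migration script@1, API endpoint@3, Load test@5): d1:4  d2:4  d3:4  d4:3  d5:2 ⇒ 4.
Reduction 9 − 4 = 5.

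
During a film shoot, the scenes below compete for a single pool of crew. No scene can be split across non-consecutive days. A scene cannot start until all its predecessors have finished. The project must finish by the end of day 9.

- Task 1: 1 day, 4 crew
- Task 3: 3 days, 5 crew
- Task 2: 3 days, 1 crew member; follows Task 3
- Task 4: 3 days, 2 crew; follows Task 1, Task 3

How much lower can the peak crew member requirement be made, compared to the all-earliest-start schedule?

Early-start peak: d1:9  d2:5  d3:5  d4:3  d5:3  d6:3  d7:0  d8:0  d9:0 ⇒ 9.
Leveled (Task 1@1, Task 3@2, Task 2@5, Task 4@5): d1:4  d2:5  d3:5  d4:5  d5:3  d6:3  d7:3  d8:0  d9:0 ⇒ 5.
Reduction 9 − 5 = 4.

4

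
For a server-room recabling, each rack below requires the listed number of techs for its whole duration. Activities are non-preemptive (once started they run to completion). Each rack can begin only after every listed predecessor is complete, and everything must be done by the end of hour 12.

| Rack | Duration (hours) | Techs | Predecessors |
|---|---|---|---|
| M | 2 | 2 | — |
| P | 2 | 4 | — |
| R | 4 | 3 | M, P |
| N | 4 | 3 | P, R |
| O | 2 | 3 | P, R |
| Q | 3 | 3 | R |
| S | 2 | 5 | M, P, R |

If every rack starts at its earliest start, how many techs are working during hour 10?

3

At early start, hour 10 has: N.
Demand: 3 = 3.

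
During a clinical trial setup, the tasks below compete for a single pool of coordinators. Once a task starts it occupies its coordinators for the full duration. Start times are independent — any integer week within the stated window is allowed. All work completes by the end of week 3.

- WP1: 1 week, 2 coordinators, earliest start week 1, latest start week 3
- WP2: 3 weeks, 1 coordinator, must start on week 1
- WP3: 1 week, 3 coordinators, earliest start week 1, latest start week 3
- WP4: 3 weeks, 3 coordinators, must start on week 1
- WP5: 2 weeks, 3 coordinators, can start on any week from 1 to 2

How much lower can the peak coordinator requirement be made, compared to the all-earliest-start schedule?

3

Early-start peak: w1:12  w2:7  w3:4 ⇒ 12.
Leveled (WP1@1, WP2@1, WP3@1, WP4@1, WP5@2): w1:9  w2:7  w3:7 ⇒ 9.
Reduction 12 − 9 = 3.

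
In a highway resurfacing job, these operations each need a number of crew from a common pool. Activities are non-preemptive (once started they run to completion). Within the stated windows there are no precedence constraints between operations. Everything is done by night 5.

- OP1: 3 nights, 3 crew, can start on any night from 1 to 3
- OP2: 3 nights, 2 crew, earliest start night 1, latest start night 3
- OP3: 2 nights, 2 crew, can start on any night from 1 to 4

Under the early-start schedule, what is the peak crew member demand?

Early-start schedule: OP1@1, OP2@1, OP3@1.
Load per night: night 1: 7, night 2: 7, night 3: 5, night 4: 0, night 5: 0.
Peak is 7.

7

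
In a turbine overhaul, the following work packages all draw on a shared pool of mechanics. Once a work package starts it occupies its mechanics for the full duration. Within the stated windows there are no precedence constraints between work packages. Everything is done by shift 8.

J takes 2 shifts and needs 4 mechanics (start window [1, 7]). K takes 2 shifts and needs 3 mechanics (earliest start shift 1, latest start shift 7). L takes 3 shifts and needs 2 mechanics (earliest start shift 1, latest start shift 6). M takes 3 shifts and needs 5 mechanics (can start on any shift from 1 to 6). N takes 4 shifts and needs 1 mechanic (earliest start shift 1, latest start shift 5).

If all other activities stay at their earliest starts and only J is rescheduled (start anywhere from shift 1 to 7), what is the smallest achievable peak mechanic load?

J@1: s1:15  s2:15  s3:8  s4:1  s5:0  s6:0  s7:0  s8:0 → peak 15
J@2: s1:11  s2:15  s3:12  s4:1  s5:0  s6:0  s7:0  s8:0 → peak 15
J@3: s1:11  s2:11  s3:12  s4:5  s5:0  s6:0  s7:0  s8:0 → peak 12
J@4: s1:11  s2:11  s3:8  s4:5  s5:4  s6:0  s7:0  s8:0 → peak 11
J@5: s1:11  s2:11  s3:8  s4:1  s5:4  s6:4  s7:0  s8:0 → peak 11
J@6: s1:11  s2:11  s3:8  s4:1  s5:0  s6:4  s7:4  s8:0 → peak 11
J@7: s1:11  s2:11  s3:8  s4:1  s5:0  s6:0  s7:4  s8:4 → peak 11
Best is J@4, peak 11.

11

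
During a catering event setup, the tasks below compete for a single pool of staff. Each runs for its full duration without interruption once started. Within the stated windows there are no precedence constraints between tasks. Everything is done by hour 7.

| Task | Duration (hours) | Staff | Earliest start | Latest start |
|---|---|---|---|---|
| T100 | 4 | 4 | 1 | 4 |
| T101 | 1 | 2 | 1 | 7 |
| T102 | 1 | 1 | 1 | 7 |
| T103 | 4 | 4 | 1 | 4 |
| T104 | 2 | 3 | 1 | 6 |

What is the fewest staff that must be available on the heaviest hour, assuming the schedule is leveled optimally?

8

Early-start (T100@1, T101@1, T102@1, T103@1, T104@1) gives peak 14: h1:14  h2:11  h3:8  h4:8  h5:0  h6:0  h7:0.
Shift T103→2, T104→5.
Schedule T100@1, T101@1, T102@1, T103@2, T104@5: h1:7  h2:8  h3:8  h4:8  h5:7  h6:3  h7:0 — peak 8.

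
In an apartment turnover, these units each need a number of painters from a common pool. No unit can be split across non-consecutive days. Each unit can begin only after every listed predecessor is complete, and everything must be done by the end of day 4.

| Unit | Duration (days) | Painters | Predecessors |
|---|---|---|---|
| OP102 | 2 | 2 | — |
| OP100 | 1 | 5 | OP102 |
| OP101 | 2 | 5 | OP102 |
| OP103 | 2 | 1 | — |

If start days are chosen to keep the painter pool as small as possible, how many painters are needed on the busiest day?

10

Schedule OP102@1, OP100@3, OP101@3, OP103@1: d1:3  d2:3  d3:10  d4:5 — peak 10.
No arrangement of the 6 feasible schedules does better.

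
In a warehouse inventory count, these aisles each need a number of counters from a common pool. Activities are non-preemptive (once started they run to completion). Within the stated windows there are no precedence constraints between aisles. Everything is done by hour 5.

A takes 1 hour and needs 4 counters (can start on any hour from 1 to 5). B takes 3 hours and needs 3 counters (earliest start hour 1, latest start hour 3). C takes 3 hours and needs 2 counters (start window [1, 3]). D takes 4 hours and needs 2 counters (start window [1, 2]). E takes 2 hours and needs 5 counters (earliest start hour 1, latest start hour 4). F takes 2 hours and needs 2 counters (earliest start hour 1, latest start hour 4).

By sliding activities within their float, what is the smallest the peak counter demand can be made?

Early-start (A@1, B@1, C@1, D@1, E@1, F@1) gives peak 18: h1:18  h2:14  h3:7  h4:2  h5:0.
Shift D→2, E→4, F→2.
Schedule A@1, B@1, C@1, D@2, E@4, F@2: h1:9  h2:9  h3:9  h4:7  h5:7 — peak 9.
Total counter-hours = 41 over 5 hours ⇒ peak ≥ ⌈41/5⌉ = 9, so 9 is optimal.

9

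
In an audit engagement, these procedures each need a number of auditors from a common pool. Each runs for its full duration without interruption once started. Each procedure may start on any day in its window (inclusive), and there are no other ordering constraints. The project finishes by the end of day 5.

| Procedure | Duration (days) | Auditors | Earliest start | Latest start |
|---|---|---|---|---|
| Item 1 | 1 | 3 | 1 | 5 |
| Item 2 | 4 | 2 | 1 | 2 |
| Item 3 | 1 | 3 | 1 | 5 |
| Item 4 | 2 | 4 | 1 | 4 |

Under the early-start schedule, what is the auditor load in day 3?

2

At early start, day 3 has: Item 2.
Demand: 2 = 2.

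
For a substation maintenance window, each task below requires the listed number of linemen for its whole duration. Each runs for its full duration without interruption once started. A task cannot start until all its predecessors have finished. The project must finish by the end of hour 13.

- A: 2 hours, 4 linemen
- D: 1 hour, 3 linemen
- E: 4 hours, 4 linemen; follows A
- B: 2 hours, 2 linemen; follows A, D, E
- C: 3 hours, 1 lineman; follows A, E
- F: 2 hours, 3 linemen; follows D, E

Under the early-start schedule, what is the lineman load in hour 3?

4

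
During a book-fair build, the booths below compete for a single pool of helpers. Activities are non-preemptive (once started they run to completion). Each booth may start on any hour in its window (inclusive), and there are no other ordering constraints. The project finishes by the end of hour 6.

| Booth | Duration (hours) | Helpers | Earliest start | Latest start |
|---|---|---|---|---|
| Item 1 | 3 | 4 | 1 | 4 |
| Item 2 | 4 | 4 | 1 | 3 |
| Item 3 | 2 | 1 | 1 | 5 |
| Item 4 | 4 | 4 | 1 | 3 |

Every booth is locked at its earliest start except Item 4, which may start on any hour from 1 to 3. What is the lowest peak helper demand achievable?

Item 4@1: h1:13  h2:13  h3:12  h4:8  h5:0  h6:0 → peak 13
Item 4@2: h1:9  h2:13  h3:12  h4:8  h5:4  h6:0 → peak 13
Item 4@3: h1:9  h2:9  h3:12  h4:8  h5:4  h6:4 → peak 12
Best is Item 4@3, peak 12.

12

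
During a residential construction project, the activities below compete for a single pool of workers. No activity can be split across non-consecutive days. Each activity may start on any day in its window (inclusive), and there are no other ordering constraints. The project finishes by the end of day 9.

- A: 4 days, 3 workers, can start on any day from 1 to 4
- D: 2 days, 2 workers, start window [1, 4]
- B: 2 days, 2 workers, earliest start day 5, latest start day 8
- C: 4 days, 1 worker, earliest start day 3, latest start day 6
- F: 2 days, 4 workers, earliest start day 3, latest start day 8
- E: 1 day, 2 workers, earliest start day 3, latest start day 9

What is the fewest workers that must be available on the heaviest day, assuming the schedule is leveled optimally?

5

Early-start (A@1, D@1, B@5, C@3, F@3, E@3) gives peak 10: d1:5  d2:5  d3:10  d4:8  d5:3  d6:3  d7:0  d8:0  d9:0.
Shift F→7, E→5.
Schedule A@1, D@1, B@5, C@3, F@7, E@5: d1:5  d2:5  d3:4  d4:4  d5:5  d6:3  d7:4  d8:4  d9:0 — peak 5.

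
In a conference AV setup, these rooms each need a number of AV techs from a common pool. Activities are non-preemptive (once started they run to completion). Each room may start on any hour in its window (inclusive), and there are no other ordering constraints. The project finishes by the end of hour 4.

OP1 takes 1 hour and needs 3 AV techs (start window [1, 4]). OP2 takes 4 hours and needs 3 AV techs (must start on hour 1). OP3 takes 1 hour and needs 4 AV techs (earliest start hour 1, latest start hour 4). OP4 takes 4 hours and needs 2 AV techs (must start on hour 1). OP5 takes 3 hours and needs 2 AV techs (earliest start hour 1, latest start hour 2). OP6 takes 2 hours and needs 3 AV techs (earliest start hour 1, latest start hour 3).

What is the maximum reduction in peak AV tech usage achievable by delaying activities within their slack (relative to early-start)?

7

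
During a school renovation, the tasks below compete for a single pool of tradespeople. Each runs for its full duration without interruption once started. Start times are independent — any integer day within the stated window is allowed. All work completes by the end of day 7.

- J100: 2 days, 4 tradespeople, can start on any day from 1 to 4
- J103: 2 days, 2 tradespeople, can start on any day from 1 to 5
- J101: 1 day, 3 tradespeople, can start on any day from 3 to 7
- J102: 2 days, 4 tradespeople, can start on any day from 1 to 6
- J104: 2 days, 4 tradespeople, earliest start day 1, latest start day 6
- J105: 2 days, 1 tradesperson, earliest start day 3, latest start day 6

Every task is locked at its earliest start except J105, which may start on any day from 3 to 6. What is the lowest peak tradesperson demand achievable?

J105@3: d1:14  d2:14  d3:4  d4:1  d5:0  d6:0  d7:0 → peak 14
J105@4: d1:14  d2:14  d3:3  d4:1  d5:1  d6:0  d7:0 → peak 14
J105@5: d1:14  d2:14  d3:3  d4:0  d5:1  d6:1  d7:0 → peak 14
J105@6: d1:14  d2:14  d3:3  d4:0  d5:0  d6:1  d7:1 → peak 14
Best is J105@3, peak 14.

14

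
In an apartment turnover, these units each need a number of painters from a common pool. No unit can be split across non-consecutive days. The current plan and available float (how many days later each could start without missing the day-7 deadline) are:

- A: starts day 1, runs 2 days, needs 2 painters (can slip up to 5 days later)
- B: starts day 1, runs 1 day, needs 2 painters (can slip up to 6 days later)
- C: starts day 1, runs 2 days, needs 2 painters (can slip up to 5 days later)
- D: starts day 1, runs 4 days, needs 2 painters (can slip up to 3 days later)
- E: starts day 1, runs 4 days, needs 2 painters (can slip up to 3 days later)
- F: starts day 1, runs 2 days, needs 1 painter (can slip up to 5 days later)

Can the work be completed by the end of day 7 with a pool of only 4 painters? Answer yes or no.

The minimum achievable peak is 5; 4 < 5, so no feasible schedule stays within the cap.

no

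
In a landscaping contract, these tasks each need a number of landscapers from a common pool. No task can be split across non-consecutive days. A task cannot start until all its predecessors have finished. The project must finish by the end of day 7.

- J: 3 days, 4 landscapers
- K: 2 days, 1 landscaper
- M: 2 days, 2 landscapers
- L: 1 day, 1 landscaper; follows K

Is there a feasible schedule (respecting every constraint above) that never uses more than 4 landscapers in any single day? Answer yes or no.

Schedule J@1, K@4, M@4, L@6: d1:4  d2:4  d3:4  d4:3  d5:3  d6:1  d7:0 — peak 4 ≤ 4.

yes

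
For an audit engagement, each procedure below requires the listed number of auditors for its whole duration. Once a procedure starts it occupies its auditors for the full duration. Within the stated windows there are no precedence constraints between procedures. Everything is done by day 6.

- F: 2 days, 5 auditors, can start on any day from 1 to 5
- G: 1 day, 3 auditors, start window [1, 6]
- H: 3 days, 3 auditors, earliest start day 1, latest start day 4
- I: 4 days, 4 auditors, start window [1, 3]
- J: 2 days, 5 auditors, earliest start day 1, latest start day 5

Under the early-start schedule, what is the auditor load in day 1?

At early start, day 1 has: F, G, H, I, J.
Demand: 5 + 3 + 3 + 4 + 5 = 20.

20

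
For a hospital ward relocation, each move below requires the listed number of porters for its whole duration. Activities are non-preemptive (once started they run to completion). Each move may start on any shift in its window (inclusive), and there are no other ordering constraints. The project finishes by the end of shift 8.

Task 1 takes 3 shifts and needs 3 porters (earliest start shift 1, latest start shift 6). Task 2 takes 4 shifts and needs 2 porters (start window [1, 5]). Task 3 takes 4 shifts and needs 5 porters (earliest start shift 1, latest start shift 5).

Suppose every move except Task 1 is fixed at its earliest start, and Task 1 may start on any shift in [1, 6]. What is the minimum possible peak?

Task 1@1: s1:10  s2:10  s3:10  s4:7  s5:0  s6:0  s7:0  s8:0 → peak 10
Task 1@2: s1:7  s2:10  s3:10  s4:10  s5:0  s6:0  s7:0  s8:0 → peak 10
Task 1@3: s1:7  s2:7  s3:10  s4:10  s5:3  s6:0  s7:0  s8:0 → peak 10
Task 1@4: s1:7  s2:7  s3:7  s4:10  s5:3  s6:3  s7:0  s8:0 → peak 10
Task 1@5: s1:7  s2:7  s3:7  s4:7  s5:3  s6:3  s7:3  s8:0 → peak 7
Task 1@6: s1:7  s2:7  s3:7  s4:7  s5:0  s6:3  s7:3  s8:3 → peak 7
Best is Task 1@5, peak 7.

7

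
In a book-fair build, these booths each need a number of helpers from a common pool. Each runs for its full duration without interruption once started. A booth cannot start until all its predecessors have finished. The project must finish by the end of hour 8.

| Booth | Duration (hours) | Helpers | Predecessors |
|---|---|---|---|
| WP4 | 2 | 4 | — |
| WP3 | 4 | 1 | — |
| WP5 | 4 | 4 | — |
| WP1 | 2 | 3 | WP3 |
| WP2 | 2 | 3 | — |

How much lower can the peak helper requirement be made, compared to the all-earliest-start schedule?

Early-start peak: h1:12  h2:12  h3:5  h4:5  h5:3  h6:3  h7:0  h8:0 ⇒ 12.
Leveled (WP4@1, WP3@1, WP5@3, WP1@7, WP2@7): h1:5  h2:5  h3:5  h4:5  h5:4  h6:4  h7:6  h8:6 ⇒ 6.
Reduction 12 − 6 = 6.

6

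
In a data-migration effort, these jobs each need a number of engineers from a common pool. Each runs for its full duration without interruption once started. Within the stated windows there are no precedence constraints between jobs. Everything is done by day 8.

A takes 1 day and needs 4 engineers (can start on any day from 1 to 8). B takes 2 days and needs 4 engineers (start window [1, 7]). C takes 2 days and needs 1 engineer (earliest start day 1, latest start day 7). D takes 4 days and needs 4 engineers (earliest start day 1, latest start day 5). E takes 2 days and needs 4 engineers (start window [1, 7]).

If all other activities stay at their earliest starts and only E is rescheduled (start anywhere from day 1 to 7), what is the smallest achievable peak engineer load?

13

E@1: d1:17  d2:13  d3:4  d4:4  d5:0  d6:0  d7:0  d8:0 → peak 17
E@2: d1:13  d2:13  d3:8  d4:4  d5:0  d6:0  d7:0  d8:0 → peak 13
E@3: d1:13  d2:9  d3:8  d4:8  d5:0  d6:0  d7:0  d8:0 → peak 13
E@4: d1:13  d2:9  d3:4  d4:8  d5:4  d6:0  d7:0  d8:0 → peak 13
E@5: d1:13  d2:9  d3:4  d4:4  d5:4  d6:4  d7:0  d8:0 → peak 13
E@6: d1:13  d2:9  d3:4  d4:4  d5:0  d6:4  d7:4  d8:0 → peak 13
E@7: d1:13  d2:9  d3:4  d4:4  d5:0  d6:0  d7:4  d8:4 → peak 13
Best is E@2, peak 13.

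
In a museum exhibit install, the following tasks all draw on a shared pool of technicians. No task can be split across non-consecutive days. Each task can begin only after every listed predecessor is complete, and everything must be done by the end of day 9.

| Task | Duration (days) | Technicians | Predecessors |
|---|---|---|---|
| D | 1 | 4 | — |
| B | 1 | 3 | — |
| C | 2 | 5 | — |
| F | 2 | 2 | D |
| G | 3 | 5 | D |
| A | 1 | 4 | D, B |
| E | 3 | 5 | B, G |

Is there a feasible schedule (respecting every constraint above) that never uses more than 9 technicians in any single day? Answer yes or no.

yes

Schedule D@1, B@1, C@2, F@2, G@4, A@4, E@7: d1:7  d2:7  d3:7  d4:9  d5:5  d6:5  d7:5  d8:5  d9:5 — peak 9 ≤ 9.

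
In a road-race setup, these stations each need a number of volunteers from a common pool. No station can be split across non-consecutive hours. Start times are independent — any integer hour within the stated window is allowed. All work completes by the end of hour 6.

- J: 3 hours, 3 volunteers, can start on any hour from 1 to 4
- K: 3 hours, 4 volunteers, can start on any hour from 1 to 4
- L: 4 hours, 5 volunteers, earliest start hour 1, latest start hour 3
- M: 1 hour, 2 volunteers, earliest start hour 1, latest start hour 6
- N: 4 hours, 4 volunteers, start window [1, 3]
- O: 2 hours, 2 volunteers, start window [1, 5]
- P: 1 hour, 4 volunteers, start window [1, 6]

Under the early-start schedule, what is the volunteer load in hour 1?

At early start, hour 1 has: J, K, L, M, N, O, P.
Demand: 3 + 4 + 5 + 2 + 4 + 2 + 4 = 24.

24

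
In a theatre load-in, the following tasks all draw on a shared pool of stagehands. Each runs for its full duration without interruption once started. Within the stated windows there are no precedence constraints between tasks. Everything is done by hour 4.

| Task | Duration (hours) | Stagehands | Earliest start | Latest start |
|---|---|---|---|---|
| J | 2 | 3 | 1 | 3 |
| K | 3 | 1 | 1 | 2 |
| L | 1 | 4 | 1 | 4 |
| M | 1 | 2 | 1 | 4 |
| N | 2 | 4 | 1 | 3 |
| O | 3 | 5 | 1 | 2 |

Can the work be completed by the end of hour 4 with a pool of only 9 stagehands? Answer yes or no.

no

Total stagehand-hours = 38; over 4 hours the average is 38/4 > 9, so some hour must exceed 9.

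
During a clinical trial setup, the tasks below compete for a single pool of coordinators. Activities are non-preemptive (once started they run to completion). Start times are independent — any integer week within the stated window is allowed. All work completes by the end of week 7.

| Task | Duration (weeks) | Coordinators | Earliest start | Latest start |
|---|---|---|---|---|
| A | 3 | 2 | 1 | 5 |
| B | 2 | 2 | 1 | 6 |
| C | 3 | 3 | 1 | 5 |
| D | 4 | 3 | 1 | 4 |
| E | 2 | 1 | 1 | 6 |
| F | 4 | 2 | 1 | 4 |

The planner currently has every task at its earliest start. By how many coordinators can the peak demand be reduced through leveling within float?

Early-start peak: w1:13  w2:13  w3:10  w4:5  w5:0  w6:0  w7:0 ⇒ 13.
Leveled (A@1, B@1, C@5, D@4, E@3, F@1): w1:6  w2:6  w3:5  w4:6  w5:6  w6:6  w7:6 ⇒ 6.
Reduction 13 − 6 = 7.

7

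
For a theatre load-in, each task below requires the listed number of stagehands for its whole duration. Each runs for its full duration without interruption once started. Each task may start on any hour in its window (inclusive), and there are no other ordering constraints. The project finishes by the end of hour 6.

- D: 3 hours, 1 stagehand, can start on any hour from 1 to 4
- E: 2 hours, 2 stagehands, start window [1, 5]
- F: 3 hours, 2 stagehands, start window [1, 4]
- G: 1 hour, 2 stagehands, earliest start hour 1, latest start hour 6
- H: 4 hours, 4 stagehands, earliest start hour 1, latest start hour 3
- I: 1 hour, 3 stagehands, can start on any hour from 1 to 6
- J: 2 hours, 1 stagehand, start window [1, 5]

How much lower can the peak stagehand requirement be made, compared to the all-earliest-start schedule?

9

Early-start peak: h1:15  h2:10  h3:7  h4:4  h5:0  h6:0 ⇒ 15.
Leveled (D@1, E@1, F@4, G@2, H@3, I@1, J@2): h1:6  h2:6  h3:6  h4:6  h5:6  h6:6 ⇒ 6.
Reduction 15 − 6 = 9.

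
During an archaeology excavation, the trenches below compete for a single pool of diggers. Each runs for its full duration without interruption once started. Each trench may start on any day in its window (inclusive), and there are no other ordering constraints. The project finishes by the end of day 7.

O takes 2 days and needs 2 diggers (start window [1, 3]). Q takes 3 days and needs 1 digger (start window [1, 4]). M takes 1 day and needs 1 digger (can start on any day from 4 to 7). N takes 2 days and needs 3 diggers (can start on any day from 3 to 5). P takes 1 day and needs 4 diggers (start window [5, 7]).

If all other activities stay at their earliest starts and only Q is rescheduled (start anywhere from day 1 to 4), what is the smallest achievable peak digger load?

Q@1: d1:3  d2:3  d3:4  d4:4  d5:4  d6:0  d7:0 → peak 4
Q@2: d1:2  d2:3  d3:4  d4:5  d5:4  d6:0  d7:0 → peak 5
Q@3: d1:2  d2:2  d3:4  d4:5  d5:5  d6:0  d7:0 → peak 5
Q@4: d1:2  d2:2  d3:3  d4:5  d5:5  d6:1  d7:0 → peak 5
Best is Q@1, peak 4.

4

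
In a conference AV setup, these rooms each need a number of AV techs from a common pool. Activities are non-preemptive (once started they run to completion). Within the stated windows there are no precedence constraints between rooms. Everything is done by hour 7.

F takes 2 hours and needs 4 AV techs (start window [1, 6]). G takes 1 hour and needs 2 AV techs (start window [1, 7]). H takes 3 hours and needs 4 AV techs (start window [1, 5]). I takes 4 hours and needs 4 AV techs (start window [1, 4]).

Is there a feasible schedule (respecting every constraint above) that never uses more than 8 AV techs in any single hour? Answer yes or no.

yes

Schedule F@1, G@1, H@2, I@3: h1:6  h2:8  h3:8  h4:8  h5:4  h6:4  h7:0 — peak 8 ≤ 8.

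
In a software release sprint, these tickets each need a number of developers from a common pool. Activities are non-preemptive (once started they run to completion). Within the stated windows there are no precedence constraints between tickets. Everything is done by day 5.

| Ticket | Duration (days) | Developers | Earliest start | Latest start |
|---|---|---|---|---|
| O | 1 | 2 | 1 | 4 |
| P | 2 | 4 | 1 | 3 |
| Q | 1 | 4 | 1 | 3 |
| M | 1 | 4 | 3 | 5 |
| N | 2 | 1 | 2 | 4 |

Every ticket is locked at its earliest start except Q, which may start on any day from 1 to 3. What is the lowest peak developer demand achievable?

9

Q@1: d1:10  d2:5  d3:5  d4:0  d5:0 → peak 10
Q@2: d1:6  d2:9  d3:5  d4:0  d5:0 → peak 9
Q@3: d1:6  d2:5  d3:9  d4:0  d5:0 → peak 9
Best is Q@2, peak 9.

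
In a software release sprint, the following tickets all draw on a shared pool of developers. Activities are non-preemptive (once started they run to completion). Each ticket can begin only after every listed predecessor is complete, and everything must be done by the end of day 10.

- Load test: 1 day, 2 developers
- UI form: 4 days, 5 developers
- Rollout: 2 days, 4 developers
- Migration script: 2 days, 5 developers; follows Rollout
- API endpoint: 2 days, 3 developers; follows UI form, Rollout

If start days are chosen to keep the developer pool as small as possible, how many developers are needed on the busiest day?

Early-start (Load test@1, UI form@1, Rollout@1, Migration script@3, API endpoint@5) gives peak 11: d1:11  d2:9  d3:10  d4:10  d5:3  d6:3  d7:0  d8:0  d9:0  d10:0.
Shift Load test→7, Rollout→5, Migration script→9, API endpoint→7.
Schedule Load test@7, UI form@1, Rollout@5, Migration script@9, API endpoint@7: d1:5  d2:5  d3:5  d4:5  d5:4  d6:4  d7:5  d8:3  d9:5  d10:5 — peak 5.
Total developer-days = 46 over 10 days ⇒ peak ≥ ⌈46/10⌉ = 5, so 5 is optimal.

5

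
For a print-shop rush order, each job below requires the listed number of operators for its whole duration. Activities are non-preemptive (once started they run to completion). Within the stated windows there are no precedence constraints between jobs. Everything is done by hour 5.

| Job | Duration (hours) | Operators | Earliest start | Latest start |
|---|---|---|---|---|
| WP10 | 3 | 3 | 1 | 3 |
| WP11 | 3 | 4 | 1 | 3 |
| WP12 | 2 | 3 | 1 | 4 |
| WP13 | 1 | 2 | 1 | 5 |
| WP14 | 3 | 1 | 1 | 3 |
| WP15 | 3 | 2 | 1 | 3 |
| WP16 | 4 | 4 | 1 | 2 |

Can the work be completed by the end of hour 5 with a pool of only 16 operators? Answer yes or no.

yes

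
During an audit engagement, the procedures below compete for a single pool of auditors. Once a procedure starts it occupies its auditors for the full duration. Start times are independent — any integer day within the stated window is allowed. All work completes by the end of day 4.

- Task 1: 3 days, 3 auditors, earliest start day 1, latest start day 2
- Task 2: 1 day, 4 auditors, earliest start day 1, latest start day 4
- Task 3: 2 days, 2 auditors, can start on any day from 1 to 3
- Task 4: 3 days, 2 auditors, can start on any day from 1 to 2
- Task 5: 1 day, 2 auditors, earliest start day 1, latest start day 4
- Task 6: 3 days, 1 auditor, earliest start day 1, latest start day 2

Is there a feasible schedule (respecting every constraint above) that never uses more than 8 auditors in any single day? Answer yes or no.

yes

Schedule Task 1@1, Task 2@1, Task 3@2, Task 4@2, Task 5@4, Task 6@1: d1:8  d2:8  d3:8  d4:4 — peak 8 ≤ 8.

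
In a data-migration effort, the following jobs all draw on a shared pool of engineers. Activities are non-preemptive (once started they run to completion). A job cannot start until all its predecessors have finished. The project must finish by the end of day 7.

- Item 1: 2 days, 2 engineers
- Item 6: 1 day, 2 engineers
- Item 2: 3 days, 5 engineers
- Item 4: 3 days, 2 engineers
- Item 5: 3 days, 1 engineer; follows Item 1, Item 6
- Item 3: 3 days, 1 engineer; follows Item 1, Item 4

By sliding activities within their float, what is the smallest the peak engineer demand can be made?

7

Early-start (Item 1@1, Item 6@1, Item 2@1, Item 4@1, Item 5@3, Item 3@4) gives peak 11: d1:11  d2:9  d3:8  d4:2  d5:2  d6:1  d7:0.
Shift Item 2→3, Item 5→4.
Schedule Item 1@1, Item 6@1, Item 2@3, Item 4@1, Item 5@4, Item 3@4: d1:6  d2:4  d3:7  d4:7  d5:7  d6:2  d7:0 — peak 7.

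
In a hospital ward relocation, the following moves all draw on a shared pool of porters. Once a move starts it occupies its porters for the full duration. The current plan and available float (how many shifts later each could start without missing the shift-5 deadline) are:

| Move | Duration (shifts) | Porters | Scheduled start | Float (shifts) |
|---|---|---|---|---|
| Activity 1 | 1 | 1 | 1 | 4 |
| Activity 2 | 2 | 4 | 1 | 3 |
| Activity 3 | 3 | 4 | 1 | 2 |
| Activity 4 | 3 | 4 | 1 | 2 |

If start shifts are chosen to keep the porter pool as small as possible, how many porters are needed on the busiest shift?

Early-start (Activity 1@1, Activity 2@1, Activity 3@1, Activity 4@1) gives peak 13: s1:13  s2:12  s3:8  s4:0  s5:0.
Shift Activity 3→2, Activity 4→3.
Schedule Activity 1@1, Activity 2@1, Activity 3@2, Activity 4@3: s1:5  s2:8  s3:8  s4:8  s5:4 — peak 8.

8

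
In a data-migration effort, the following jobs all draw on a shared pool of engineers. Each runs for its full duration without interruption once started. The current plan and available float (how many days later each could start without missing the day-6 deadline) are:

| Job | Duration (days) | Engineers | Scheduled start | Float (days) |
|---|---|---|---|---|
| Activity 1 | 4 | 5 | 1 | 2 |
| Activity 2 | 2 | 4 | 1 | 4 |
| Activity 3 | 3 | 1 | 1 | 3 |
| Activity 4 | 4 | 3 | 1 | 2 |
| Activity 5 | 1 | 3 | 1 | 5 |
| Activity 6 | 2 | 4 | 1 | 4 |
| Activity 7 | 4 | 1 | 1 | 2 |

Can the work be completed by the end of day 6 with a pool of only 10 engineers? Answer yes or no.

yes

Schedule Activity 1@1, Activity 2@1, Activity 3@3, Activity 4@3, Activity 5@6, Activity 6@5, Activity 7@1: d1:10  d2:10  d3:10  d4:10  d5:8  d6:10 — peak 10 ≤ 10.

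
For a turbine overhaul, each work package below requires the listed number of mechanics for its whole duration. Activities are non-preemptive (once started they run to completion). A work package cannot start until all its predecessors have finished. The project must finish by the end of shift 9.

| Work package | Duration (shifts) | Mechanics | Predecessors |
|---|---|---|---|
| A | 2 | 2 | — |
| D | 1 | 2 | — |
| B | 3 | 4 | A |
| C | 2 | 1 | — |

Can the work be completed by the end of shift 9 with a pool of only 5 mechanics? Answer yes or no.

Schedule A@1, D@1, B@3, C@6: s1:4  s2:2  s3:4  s4:4  s5:4  s6:1  s7:1  s8:0  s9:0 — peak 4 ≤ 5.

yes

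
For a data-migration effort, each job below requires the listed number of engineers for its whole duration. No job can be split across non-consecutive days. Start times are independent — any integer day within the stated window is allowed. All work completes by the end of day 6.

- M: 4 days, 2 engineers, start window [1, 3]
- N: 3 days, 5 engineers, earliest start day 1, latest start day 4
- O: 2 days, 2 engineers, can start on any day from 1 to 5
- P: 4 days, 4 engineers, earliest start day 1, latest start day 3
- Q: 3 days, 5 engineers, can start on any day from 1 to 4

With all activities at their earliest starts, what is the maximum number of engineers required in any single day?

18

Early-start schedule: M@1, N@1, O@1, P@1, Q@1.
Load per day: day 1: 18, day 2: 18, day 3: 16, day 4: 6, day 5: 0, day 6: 0.
Peak is 18.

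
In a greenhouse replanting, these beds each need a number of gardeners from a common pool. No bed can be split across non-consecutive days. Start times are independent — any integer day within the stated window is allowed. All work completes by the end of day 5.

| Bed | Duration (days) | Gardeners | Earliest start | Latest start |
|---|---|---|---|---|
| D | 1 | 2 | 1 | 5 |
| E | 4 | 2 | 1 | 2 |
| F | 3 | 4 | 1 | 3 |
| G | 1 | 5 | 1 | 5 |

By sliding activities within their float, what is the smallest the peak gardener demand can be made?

Early-start (D@1, E@1, F@1, G@1) gives peak 13: d1:13  d2:6  d3:6  d4:2  d5:0.
Shift F→2, G→5.
Schedule D@1, E@1, F@2, G@5: d1:4  d2:6  d3:6  d4:6  d5:5 — peak 6.
Total gardener-days = 27 over 5 days ⇒ peak ≥ ⌈27/5⌉ = 6, so 6 is optimal.

6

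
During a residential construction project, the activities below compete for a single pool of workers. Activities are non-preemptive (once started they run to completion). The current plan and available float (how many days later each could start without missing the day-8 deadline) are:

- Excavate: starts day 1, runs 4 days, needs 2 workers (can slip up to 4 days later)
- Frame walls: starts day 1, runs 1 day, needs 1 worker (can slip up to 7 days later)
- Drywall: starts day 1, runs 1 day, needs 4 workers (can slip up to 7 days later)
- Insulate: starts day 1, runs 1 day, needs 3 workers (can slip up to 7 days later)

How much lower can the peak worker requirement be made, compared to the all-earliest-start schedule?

6

Early-start peak: d1:10  d2:2  d3:2  d4:2  d5:0  d6:0  d7:0  d8:0 ⇒ 10.
Leveled (Excavate@1, Frame walls@1, Drywall@5, Insulate@6): d1:3  d2:2  d3:2  d4:2  d5:4  d6:3  d7:0  d8:0 ⇒ 4.
Reduction 10 − 4 = 6.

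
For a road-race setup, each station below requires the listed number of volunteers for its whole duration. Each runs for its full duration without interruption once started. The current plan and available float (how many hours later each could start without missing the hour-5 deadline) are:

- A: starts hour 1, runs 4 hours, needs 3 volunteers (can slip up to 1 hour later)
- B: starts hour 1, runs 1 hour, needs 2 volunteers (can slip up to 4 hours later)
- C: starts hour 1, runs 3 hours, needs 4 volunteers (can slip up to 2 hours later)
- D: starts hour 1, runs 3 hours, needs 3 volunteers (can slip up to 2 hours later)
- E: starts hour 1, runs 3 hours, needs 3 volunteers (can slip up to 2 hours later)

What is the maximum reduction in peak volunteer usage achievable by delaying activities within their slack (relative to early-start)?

Early-start peak: h1:15  h2:13  h3:13  h4:3  h5:0 ⇒ 15.
Leveled (A@1, B@1, C@1, D@1, E@2): h1:12  h2:13  h3:13  h4:6  h5:0 ⇒ 13.
Reduction 15 − 13 = 2.

2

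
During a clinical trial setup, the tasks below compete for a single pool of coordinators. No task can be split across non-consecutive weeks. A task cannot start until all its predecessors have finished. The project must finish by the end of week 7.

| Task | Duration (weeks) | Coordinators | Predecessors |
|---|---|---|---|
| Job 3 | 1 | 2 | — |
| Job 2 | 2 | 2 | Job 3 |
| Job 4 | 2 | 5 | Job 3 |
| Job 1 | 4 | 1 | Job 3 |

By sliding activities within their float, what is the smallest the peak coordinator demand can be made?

Early-start (Job 3@1, Job 2@2, Job 4@2, Job 1@2) gives peak 8: w1:2  w2:8  w3:8  w4:1  w5:1  w6:0  w7:0.
Shift Job 4→6.
Schedule Job 3@1, Job 2@2, Job 4@6, Job 1@2: w1:2  w2:3  w3:3  w4:1  w5:1  w6:5  w7:5 — peak 5.

5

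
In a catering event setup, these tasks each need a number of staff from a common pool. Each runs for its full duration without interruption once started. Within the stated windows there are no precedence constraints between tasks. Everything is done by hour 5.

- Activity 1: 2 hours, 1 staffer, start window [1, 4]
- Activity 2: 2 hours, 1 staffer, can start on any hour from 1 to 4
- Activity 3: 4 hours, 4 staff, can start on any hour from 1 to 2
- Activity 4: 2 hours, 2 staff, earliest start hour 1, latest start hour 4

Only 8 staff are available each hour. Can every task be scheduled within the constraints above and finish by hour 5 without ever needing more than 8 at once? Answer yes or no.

yes

Schedule Activity 1@1, Activity 2@1, Activity 3@1, Activity 4@3: h1:6  h2:6  h3:6  h4:6  h5:0 — peak 6 ≤ 8.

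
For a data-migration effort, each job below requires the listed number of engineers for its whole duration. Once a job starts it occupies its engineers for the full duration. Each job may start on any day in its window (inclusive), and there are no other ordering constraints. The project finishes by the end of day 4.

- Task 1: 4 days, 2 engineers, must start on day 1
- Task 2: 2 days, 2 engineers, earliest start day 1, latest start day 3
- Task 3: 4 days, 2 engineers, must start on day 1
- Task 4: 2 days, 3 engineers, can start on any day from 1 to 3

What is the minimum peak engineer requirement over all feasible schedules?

7

Early-start (Task 1@1, Task 2@1, Task 3@1, Task 4@1) gives peak 9: d1:9  d2:9  d3:4  d4:4.
Shift Task 4→3.
Schedule Task 1@1, Task 2@1, Task 3@1, Task 4@3: d1:6  d2:6  d3:7  d4:7 — peak 7.
Total engineer-days = 26 over 4 days ⇒ peak ≥ ⌈26/4⌉ = 7, so 7 is optimal.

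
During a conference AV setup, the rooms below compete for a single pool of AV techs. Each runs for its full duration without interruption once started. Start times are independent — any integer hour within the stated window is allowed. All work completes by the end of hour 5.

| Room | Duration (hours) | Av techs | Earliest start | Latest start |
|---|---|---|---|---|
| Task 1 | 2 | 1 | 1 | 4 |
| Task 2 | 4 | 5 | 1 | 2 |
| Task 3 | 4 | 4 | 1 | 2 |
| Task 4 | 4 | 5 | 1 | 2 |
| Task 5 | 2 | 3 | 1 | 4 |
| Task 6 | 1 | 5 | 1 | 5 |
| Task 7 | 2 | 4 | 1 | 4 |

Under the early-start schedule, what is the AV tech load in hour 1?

27

At early start, hour 1 has: Task 1, Task 2, Task 3, Task 4, Task 5, Task 6, Task 7.
Demand: 1 + 5 + 4 + 5 + 3 + 5 + 4 = 27.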